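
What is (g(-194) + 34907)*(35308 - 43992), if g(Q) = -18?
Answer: -302976076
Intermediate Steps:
(g(-194) + 34907)*(35308 - 43992) = (-18 + 34907)*(35308 - 43992) = 34889*(-8684) = -302976076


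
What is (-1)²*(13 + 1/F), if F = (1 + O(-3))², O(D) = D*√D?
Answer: (-337*I + 78*√3)/(2*(-13*I + 3*√3)) ≈ 12.967 + 0.013255*I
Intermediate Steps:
O(D) = D^(3/2)
F = (1 - 3*I*√3)² (F = (1 + (-3)^(3/2))² = (1 - 3*I*√3)² ≈ -26.0 - 10.392*I)
(-1)²*(13 + 1/F) = (-1)²*(13 + 1/(1 - 3*I*√3)²) = 1*(13 + 1/(1 - 3*I*√3)²) = 1*(13 + (1 - 3*I*√3)⁻²) = 13 + (1 - 3*I*√3)⁻²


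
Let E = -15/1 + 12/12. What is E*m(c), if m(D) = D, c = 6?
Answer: -84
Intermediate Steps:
E = -14 (E = -15*1 + 12*(1/12) = -15 + 1 = -14)
E*m(c) = -14*6 = -84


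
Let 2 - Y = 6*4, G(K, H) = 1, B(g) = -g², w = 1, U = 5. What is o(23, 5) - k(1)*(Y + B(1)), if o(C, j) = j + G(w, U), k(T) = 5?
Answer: 121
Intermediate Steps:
Y = -22 (Y = 2 - 6*4 = 2 - 1*24 = 2 - 24 = -22)
o(C, j) = 1 + j (o(C, j) = j + 1 = 1 + j)
o(23, 5) - k(1)*(Y + B(1)) = (1 + 5) - 5*(-22 - 1*1²) = 6 - 5*(-22 - 1*1) = 6 - 5*(-22 - 1) = 6 - 5*(-23) = 6 - 1*(-115) = 6 + 115 = 121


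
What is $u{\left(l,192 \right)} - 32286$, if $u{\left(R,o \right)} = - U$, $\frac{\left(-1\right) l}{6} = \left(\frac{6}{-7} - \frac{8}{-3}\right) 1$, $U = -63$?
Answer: $-32223$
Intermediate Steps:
$l = - \frac{76}{7}$ ($l = - 6 \left(\frac{6}{-7} - \frac{8}{-3}\right) 1 = - 6 \left(6 \left(- \frac{1}{7}\right) - - \frac{8}{3}\right) 1 = - 6 \left(- \frac{6}{7} + \frac{8}{3}\right) 1 = - 6 \cdot \frac{38}{21} \cdot 1 = \left(-6\right) \frac{38}{21} = - \frac{76}{7} \approx -10.857$)
$u{\left(R,o \right)} = 63$ ($u{\left(R,o \right)} = \left(-1\right) \left(-63\right) = 63$)
$u{\left(l,192 \right)} - 32286 = 63 - 32286 = -32223$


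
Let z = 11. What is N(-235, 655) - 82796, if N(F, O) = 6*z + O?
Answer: -82075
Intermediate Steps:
N(F, O) = 66 + O (N(F, O) = 6*11 + O = 66 + O)
N(-235, 655) - 82796 = (66 + 655) - 82796 = 721 - 82796 = -82075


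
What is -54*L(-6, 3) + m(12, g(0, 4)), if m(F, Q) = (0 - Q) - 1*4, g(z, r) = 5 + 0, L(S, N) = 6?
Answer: -333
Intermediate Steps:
g(z, r) = 5
m(F, Q) = -4 - Q (m(F, Q) = -Q - 4 = -4 - Q)
-54*L(-6, 3) + m(12, g(0, 4)) = -54*6 + (-4 - 1*5) = -324 + (-4 - 5) = -324 - 9 = -333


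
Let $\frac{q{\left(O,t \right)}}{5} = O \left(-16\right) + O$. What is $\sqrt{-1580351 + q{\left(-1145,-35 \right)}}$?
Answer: $2 i \sqrt{373619} \approx 1222.5 i$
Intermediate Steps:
$q{\left(O,t \right)} = - 75 O$ ($q{\left(O,t \right)} = 5 \left(O \left(-16\right) + O\right) = 5 \left(- 16 O + O\right) = 5 \left(- 15 O\right) = - 75 O$)
$\sqrt{-1580351 + q{\left(-1145,-35 \right)}} = \sqrt{-1580351 - -85875} = \sqrt{-1580351 + 85875} = \sqrt{-1494476} = 2 i \sqrt{373619}$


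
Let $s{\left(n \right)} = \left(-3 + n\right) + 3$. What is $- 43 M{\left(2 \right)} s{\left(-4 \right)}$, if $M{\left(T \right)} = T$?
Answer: $344$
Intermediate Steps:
$s{\left(n \right)} = n$
$- 43 M{\left(2 \right)} s{\left(-4 \right)} = \left(-43\right) 2 \left(-4\right) = \left(-86\right) \left(-4\right) = 344$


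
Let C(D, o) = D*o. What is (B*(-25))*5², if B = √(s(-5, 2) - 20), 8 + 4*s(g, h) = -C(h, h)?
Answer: -625*I*√23 ≈ -2997.4*I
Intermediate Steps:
s(g, h) = -2 - h²/4 (s(g, h) = -2 + (-h*h)/4 = -2 + (-h²)/4 = -2 - h²/4)
B = I*√23 (B = √((-2 - ¼*2²) - 20) = √((-2 - ¼*4) - 20) = √((-2 - 1) - 20) = √(-3 - 20) = √(-23) = I*√23 ≈ 4.7958*I)
(B*(-25))*5² = ((I*√23)*(-25))*5² = -25*I*√23*25 = -625*I*√23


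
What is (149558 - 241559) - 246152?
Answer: -338153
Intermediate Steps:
(149558 - 241559) - 246152 = -92001 - 246152 = -338153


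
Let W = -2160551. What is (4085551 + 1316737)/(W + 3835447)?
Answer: 337643/104681 ≈ 3.2254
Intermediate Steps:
(4085551 + 1316737)/(W + 3835447) = (4085551 + 1316737)/(-2160551 + 3835447) = 5402288/1674896 = 5402288*(1/1674896) = 337643/104681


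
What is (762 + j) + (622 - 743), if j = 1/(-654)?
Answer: 419213/654 ≈ 641.00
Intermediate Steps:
j = -1/654 ≈ -0.0015291
(762 + j) + (622 - 743) = (762 - 1/654) + (622 - 743) = 498347/654 - 121 = 419213/654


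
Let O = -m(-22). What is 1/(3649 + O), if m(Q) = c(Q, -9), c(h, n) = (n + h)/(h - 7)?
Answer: 29/105790 ≈ 0.00027413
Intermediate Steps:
c(h, n) = (h + n)/(-7 + h)
m(Q) = (-9 + Q)/(-7 + Q) (m(Q) = (Q - 9)/(-7 + Q) = (-9 + Q)/(-7 + Q))
O = -31/29 (O = -(-9 - 22)/(-7 - 22) = -(-31)/(-29) = -(-1)*(-31)/29 = -1*31/29 = -31/29 ≈ -1.0690)
1/(3649 + O) = 1/(3649 - 31/29) = 1/(105790/29) = 29/105790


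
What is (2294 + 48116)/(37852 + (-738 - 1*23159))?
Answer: 10082/2791 ≈ 3.6123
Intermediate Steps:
(2294 + 48116)/(37852 + (-738 - 1*23159)) = 50410/(37852 + (-738 - 23159)) = 50410/(37852 - 23897) = 50410/13955 = 50410*(1/13955) = 10082/2791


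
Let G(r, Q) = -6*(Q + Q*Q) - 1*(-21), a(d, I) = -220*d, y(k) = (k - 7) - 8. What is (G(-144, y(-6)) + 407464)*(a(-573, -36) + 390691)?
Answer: 209266068715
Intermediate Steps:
y(k) = -15 + k (y(k) = (-7 + k) - 8 = -15 + k)
G(r, Q) = 21 - 6*Q - 6*Q² (G(r, Q) = -6*(Q + Q²) + 21 = (-6*Q - 6*Q²) + 21 = 21 - 6*Q - 6*Q²)
(G(-144, y(-6)) + 407464)*(a(-573, -36) + 390691) = ((21 - 6*(-15 - 6) - 6*(-15 - 6)²) + 407464)*(-220*(-573) + 390691) = ((21 - 6*(-21) - 6*(-21)²) + 407464)*(126060 + 390691) = ((21 + 126 - 6*441) + 407464)*516751 = ((21 + 126 - 2646) + 407464)*516751 = (-2499 + 407464)*516751 = 404965*516751 = 209266068715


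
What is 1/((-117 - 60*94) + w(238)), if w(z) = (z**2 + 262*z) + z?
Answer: 1/113481 ≈ 8.8120e-6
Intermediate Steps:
w(z) = z**2 + 263*z
1/((-117 - 60*94) + w(238)) = 1/((-117 - 60*94) + 238*(263 + 238)) = 1/((-117 - 5640) + 238*501) = 1/(-5757 + 119238) = 1/113481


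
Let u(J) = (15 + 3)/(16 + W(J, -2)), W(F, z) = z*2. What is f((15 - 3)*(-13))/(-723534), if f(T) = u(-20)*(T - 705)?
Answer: 123/68908 ≈ 0.0017850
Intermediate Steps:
W(F, z) = 2*z
u(J) = 3/2 (u(J) = (15 + 3)/(16 + 2*(-2)) = 18/(16 - 4) = 18/12 = 18*(1/12) = 3/2)
f(T) = -2115/2 + 3*T/2 (f(T) = 3*(T - 705)/2 = 3*(-705 + T)/2 = -2115/2 + 3*T/2)
f((15 - 3)*(-13))/(-723534) = (-2115/2 + 3*((15 - 3)*(-13))/2)/(-723534) = (-2115/2 + 3*(12*(-13))/2)*(-1/723534) = (-2115/2 + (3/2)*(-156))*(-1/723534) = (-2115/2 - 234)*(-1/723534) = -2583/2*(-1/723534) = 123/68908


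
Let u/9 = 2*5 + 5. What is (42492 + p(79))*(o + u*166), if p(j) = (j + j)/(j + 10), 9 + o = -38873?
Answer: -62296214512/89 ≈ -6.9996e+8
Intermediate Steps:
o = -38882 (o = -9 - 38873 = -38882)
u = 135 (u = 9*(2*5 + 5) = 9*(10 + 5) = 9*15 = 135)
p(j) = 2*j/(10 + j) (p(j) = (2*j)/(10 + j) = 2*j/(10 + j))
(42492 + p(79))*(o + u*166) = (42492 + 2*79/(10 + 79))*(-38882 + 135*166) = (42492 + 2*79/89)*(-38882 + 22410) = (42492 + 2*79*(1/89))*(-16472) = (42492 + 158/89)*(-16472) = (3781946/89)*(-16472) = -62296214512/89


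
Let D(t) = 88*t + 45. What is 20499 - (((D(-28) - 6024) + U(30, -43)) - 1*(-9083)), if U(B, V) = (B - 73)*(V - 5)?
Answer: 17795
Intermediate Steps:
U(B, V) = (-73 + B)*(-5 + V)
D(t) = 45 + 88*t
20499 - (((D(-28) - 6024) + U(30, -43)) - 1*(-9083)) = 20499 - ((((45 + 88*(-28)) - 6024) + (365 - 73*(-43) - 5*30 + 30*(-43))) - 1*(-9083)) = 20499 - ((((45 - 2464) - 6024) + (365 + 3139 - 150 - 1290)) + 9083) = 20499 - (((-2419 - 6024) + 2064) + 9083) = 20499 - ((-8443 + 2064) + 9083) = 20499 - (-6379 + 9083) = 20499 - 1*2704 = 20499 - 2704 = 17795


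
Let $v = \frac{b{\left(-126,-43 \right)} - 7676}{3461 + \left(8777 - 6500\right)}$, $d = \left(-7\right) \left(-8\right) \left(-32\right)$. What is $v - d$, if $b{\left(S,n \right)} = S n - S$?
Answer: $\frac{5140182}{2869} \approx 1791.6$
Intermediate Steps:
$b{\left(S,n \right)} = - S + S n$
$d = -1792$ ($d = 56 \left(-32\right) = -1792$)
$v = - \frac{1066}{2869}$ ($v = \frac{- 126 \left(-1 - 43\right) - 7676}{3461 + \left(8777 - 6500\right)} = \frac{\left(-126\right) \left(-44\right) - 7676}{3461 + 2277} = \frac{5544 - 7676}{5738} = \left(-2132\right) \frac{1}{5738} = - \frac{1066}{2869} \approx -0.37156$)
$v - d = - \frac{1066}{2869} - -1792 = - \frac{1066}{2869} + 1792 = \frac{5140182}{2869}$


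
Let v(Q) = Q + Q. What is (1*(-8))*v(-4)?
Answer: 64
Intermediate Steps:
v(Q) = 2*Q
(1*(-8))*v(-4) = (1*(-8))*(2*(-4)) = -8*(-8) = 64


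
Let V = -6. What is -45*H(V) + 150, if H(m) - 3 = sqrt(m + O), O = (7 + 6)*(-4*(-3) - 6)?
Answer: 15 - 270*sqrt(2) ≈ -366.84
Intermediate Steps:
O = 78 (O = 13*(12 - 6) = 13*6 = 78)
H(m) = 3 + sqrt(78 + m) (H(m) = 3 + sqrt(m + 78) = 3 + sqrt(78 + m))
-45*H(V) + 150 = -45*(3 + sqrt(78 - 6)) + 150 = -45*(3 + sqrt(72)) + 150 = -45*(3 + 6*sqrt(2)) + 150 = (-135 - 270*sqrt(2)) + 150 = 15 - 270*sqrt(2)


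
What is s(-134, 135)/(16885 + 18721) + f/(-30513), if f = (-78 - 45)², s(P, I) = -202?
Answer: -90807800/181074313 ≈ -0.50149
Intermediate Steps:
f = 15129 (f = (-123)² = 15129)
s(-134, 135)/(16885 + 18721) + f/(-30513) = -202/(16885 + 18721) + 15129/(-30513) = -202/35606 + 15129*(-1/30513) = -202*1/35606 - 5043/10171 = -101/17803 - 5043/10171 = -90807800/181074313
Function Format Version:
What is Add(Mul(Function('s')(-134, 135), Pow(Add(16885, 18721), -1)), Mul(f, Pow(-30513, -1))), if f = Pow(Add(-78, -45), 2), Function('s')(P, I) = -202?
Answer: Rational(-90807800, 181074313) ≈ -0.50149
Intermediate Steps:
f = 15129 (f = Pow(-123, 2) = 15129)
Add(Mul(Function('s')(-134, 135), Pow(Add(16885, 18721), -1)), Mul(f, Pow(-30513, -1))) = Add(Mul(-202, Pow(Add(16885, 18721), -1)), Mul(15129, Pow(-30513, -1))) = Add(Mul(-202, Pow(35606, -1)), Mul(15129, Rational(-1, 30513))) = Add(Mul(-202, Rational(1, 35606)), Rational(-5043, 10171)) = Add(Rational(-101, 17803), Rational(-5043, 10171)) = Rational(-90807800, 181074313)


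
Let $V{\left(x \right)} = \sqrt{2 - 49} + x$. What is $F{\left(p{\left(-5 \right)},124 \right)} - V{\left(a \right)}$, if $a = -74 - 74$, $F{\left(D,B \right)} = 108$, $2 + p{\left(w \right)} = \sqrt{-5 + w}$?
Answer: $256 - i \sqrt{47} \approx 256.0 - 6.8557 i$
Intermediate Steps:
$p{\left(w \right)} = -2 + \sqrt{-5 + w}$
$a = -148$
$V{\left(x \right)} = x + i \sqrt{47}$ ($V{\left(x \right)} = \sqrt{-47} + x = i \sqrt{47} + x = x + i \sqrt{47}$)
$F{\left(p{\left(-5 \right)},124 \right)} - V{\left(a \right)} = 108 - \left(-148 + i \sqrt{47}\right) = 108 + \left(148 - i \sqrt{47}\right) = 256 - i \sqrt{47}$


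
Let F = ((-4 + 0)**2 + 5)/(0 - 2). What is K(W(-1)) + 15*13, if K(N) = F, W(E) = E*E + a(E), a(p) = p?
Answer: 369/2 ≈ 184.50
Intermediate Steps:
F = -21/2 (F = ((-4)**2 + 5)/(-2) = (16 + 5)*(-1/2) = 21*(-1/2) = -21/2 ≈ -10.500)
W(E) = E + E**2 (W(E) = E*E + E = E**2 + E = E + E**2)
K(N) = -21/2
K(W(-1)) + 15*13 = -21/2 + 15*13 = -21/2 + 195 = 369/2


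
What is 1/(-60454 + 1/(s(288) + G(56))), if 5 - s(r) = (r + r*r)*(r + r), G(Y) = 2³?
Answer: -47941619/2898262635027 ≈ -1.6542e-5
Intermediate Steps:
G(Y) = 8
s(r) = 5 - 2*r*(r + r²) (s(r) = 5 - (r + r*r)*(r + r) = 5 - (r + r²)*2*r = 5 - 2*r*(r + r²))
1/(-60454 + 1/(s(288) + G(56))) = 1/(-60454 + 1/((5 - 2*288² - 2*288³) + 8)) = 1/(-60454 + 1/((5 - 2*82944 - 2*23887872) + 8)) = 1/(-60454 + 1/((5 - 165888 - 47775744) + 8)) = 1/(-60454 + 1/(-47941627 + 8)) = 1/(-60454 + 1/(-47941619)) = 1/(-60454 - 1/47941619) = 1/(-2898262635027/47941619) = -47941619/2898262635027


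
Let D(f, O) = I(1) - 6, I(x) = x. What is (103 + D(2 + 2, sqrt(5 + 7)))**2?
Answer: 9604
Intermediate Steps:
D(f, O) = -5 (D(f, O) = 1 - 6 = -5)
(103 + D(2 + 2, sqrt(5 + 7)))**2 = (103 - 5)**2 = 98**2 = 9604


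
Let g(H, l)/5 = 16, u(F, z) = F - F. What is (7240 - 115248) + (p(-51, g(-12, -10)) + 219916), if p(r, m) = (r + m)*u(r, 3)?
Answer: 111908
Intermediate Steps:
u(F, z) = 0
g(H, l) = 80 (g(H, l) = 5*16 = 80)
p(r, m) = 0 (p(r, m) = (r + m)*0 = (m + r)*0 = 0)
(7240 - 115248) + (p(-51, g(-12, -10)) + 219916) = (7240 - 115248) + (0 + 219916) = -108008 + 219916 = 111908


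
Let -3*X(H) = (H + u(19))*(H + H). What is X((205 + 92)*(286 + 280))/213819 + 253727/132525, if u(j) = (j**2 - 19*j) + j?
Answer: -832282394387429/9445454325 ≈ -88115.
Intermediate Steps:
u(j) = j**2 - 18*j
X(H) = -2*H*(19 + H)/3 (X(H) = -(H + 19*(-18 + 19))*(H + H)/3 = -(H + 19*1)*2*H/3 = -(H + 19)*2*H/3 = -(19 + H)*2*H/3 = -2*H*(19 + H)/3)
X((205 + 92)*(286 + 280))/213819 + 253727/132525 = -2*(205 + 92)*(286 + 280)*(19 + (205 + 92)*(286 + 280))/3/213819 + 253727/132525 = -2*297*566*(19 + 297*566)/3*(1/213819) + 253727*(1/132525) = -2/3*168102*(19 + 168102)*(1/213819) + 253727/132525 = -2/3*168102*168121*(1/213819) + 253727/132525 = -18840984228*1/213819 + 253727/132525 = -6280328076/71273 + 253727/132525 = -832282394387429/9445454325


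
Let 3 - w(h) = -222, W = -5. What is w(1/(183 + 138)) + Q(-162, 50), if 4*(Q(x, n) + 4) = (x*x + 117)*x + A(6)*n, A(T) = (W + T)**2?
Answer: -1067387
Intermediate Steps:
w(h) = 225 (w(h) = 3 - 1*(-222) = 3 + 222 = 225)
A(T) = (-5 + T)**2
Q(x, n) = -4 + n/4 + x*(117 + x**2)/4 (Q(x, n) = -4 + ((x*x + 117)*x + (-5 + 6)**2*n)/4 = -4 + ((x**2 + 117)*x + 1**2*n)/4 = -4 + ((117 + x**2)*x + 1*n)/4 = -4 + (x*(117 + x**2) + n)/4 = -4 + (n + x*(117 + x**2))/4 = -4 + (n/4 + x*(117 + x**2)/4) = -4 + n/4 + x*(117 + x**2)/4)
w(1/(183 + 138)) + Q(-162, 50) = 225 + (-4 + (1/4)*50 + (1/4)*(-162)**3 + (117/4)*(-162)) = 225 + (-4 + 25/2 + (1/4)*(-4251528) - 9477/2) = 225 + (-4 + 25/2 - 1062882 - 9477/2) = 225 - 1067612 = -1067387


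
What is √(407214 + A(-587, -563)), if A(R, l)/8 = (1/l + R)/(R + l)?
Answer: √1707023602636022/64745 ≈ 638.14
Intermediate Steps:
A(R, l) = 8*(R + 1/l)/(R + l) (A(R, l) = 8*((1/l + R)/(R + l)) = 8*((R + 1/l)/(R + l)) = 8*(R + 1/l)/(R + l))
√(407214 + A(-587, -563)) = √(407214 + 8*(1 - 587*(-563))/(-563*(-587 - 563))) = √(407214 + 8*(-1/563)*(1 + 330481)/(-1150)) = √(407214 + 8*(-1/563)*(-1/1150)*330482) = √(407214 + 1321928/323725) = √(131826674078/323725) = √1707023602636022/64745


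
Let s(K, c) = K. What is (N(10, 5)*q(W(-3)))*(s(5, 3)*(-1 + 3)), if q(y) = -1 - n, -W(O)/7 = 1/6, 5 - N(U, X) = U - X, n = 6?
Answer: 0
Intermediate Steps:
N(U, X) = 5 + X - U (N(U, X) = 5 - (U - X) = 5 + (X - U) = 5 + X - U)
W(O) = -7/6
q(y) = -7 (q(y) = -1 - 1*6 = -1 - 6 = -7)
(N(10, 5)*q(W(-3)))*(s(5, 3)*(-1 + 3)) = ((5 + 5 - 1*10)*(-7))*(5*(-1 + 3)) = ((5 + 5 - 10)*(-7))*(5*2) = (0*(-7))*10 = 0*10 = 0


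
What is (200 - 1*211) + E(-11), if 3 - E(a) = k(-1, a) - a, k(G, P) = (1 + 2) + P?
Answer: -11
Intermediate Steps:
k(G, P) = 3 + P
E(a) = 0 (E(a) = 3 - ((3 + a) - a) = 3 - 1*3 = 3 - 3 = 0)
(200 - 1*211) + E(-11) = (200 - 1*211) + 0 = (200 - 211) + 0 = -11 + 0 = -11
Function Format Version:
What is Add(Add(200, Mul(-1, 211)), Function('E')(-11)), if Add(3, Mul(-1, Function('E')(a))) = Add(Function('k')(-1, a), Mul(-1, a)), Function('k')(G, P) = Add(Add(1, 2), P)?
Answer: -11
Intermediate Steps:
Function('k')(G, P) = Add(3, P)
Function('E')(a) = 0 (Function('E')(a) = Add(3, Mul(-1, Add(Add(3, a), Mul(-1, a)))) = Add(3, Mul(-1, 3)) = Add(3, -3) = 0)
Add(Add(200, Mul(-1, 211)), Function('E')(-11)) = Add(Add(200, Mul(-1, 211)), 0) = Add(Add(200, -211), 0) = Add(-11, 0) = -11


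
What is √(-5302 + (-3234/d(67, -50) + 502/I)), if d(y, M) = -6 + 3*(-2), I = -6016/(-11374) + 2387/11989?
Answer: I*√2152943422631386/704082 ≈ 65.901*I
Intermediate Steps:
I = 1056123/1450669 (I = -6016*(-1/11374) + 2387*(1/11989) = 64/121 + 2387/11989 = 1056123/1450669 ≈ 0.72802)
d(y, M) = -12 (d(y, M) = -6 - 6 = -12)
√(-5302 + (-3234/d(67, -50) + 502/I)) = √(-5302 + (-3234/(-12) + 502/(1056123/1450669))) = √(-5302 + (-3234*(-1/12) + 502*(1450669/1056123))) = √(-5302 + (539/2 + 728235838/1056123)) = √(-5302 + 2025721973/2112246) = √(-9173406319/2112246) = I*√2152943422631386/704082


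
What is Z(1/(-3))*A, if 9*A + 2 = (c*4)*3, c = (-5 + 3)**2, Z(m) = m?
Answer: -46/27 ≈ -1.7037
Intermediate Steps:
c = 4 (c = (-2)**2 = 4)
A = 46/9 (A = -2/9 + ((4*4)*3)/9 = -2/9 + (16*3)/9 = -2/9 + (1/9)*48 = -2/9 + 16/3 = 46/9 ≈ 5.1111)
Z(1/(-3))*A = (46/9)/(-3) = -1/3*46/9 = -46/27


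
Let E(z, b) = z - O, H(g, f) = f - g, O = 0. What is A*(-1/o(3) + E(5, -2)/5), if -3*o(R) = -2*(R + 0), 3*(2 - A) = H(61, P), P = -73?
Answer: 70/3 ≈ 23.333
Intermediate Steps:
A = 140/3 (A = 2 - (-73 - 1*61)/3 = 2 - (-73 - 61)/3 = 2 - ⅓*(-134) = 2 + 134/3 = 140/3 ≈ 46.667)
o(R) = 2*R/3 (o(R) = -(-2)*(R + 0)/3 = -(-2)*R/3 = 2*R/3)
E(z, b) = z (E(z, b) = z - 1*0 = z + 0 = z)
A*(-1/o(3) + E(5, -2)/5) = 140*(-1/((⅔)*3) + 5/5)/3 = 140*(-1/2 + 5*(⅕))/3 = 140*(-1*½ + 1)/3 = 140*(-½ + 1)/3 = (140/3)*(½) = 70/3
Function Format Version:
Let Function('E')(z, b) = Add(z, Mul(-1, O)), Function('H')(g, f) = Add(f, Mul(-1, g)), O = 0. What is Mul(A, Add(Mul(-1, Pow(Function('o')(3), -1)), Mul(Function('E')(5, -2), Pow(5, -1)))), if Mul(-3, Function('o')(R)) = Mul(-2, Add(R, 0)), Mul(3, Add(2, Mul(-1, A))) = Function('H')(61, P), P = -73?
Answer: Rational(70, 3) ≈ 23.333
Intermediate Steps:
A = Rational(140, 3) (A = Add(2, Mul(Rational(-1, 3), Add(-73, Mul(-1, 61)))) = Add(2, Mul(Rational(-1, 3), Add(-73, -61))) = Add(2, Mul(Rational(-1, 3), -134)) = Add(2, Rational(134, 3)) = Rational(140, 3) ≈ 46.667)
Function('o')(R) = Mul(Rational(2, 3), R) (Function('o')(R) = Mul(Rational(-1, 3), Mul(-2, Add(R, 0))) = Mul(Rational(-1, 3), Mul(-2, R)) = Mul(Rational(2, 3), R))
Function('E')(z, b) = z (Function('E')(z, b) = Add(z, Mul(-1, 0)) = Add(z, 0) = z)
Mul(A, Add(Mul(-1, Pow(Function('o')(3), -1)), Mul(Function('E')(5, -2), Pow(5, -1)))) = Mul(Rational(140, 3), Add(Mul(-1, Pow(Mul(Rational(2, 3), 3), -1)), Mul(5, Pow(5, -1)))) = Mul(Rational(140, 3), Add(Mul(-1, Pow(2, -1)), Mul(5, Rational(1, 5)))) = Mul(Rational(140, 3), Add(Mul(-1, Rational(1, 2)), 1)) = Mul(Rational(140, 3), Add(Rational(-1, 2), 1)) = Mul(Rational(140, 3), Rational(1, 2)) = Rational(70, 3)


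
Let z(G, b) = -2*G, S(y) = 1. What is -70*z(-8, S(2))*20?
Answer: -22400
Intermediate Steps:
-70*z(-8, S(2))*20 = -(-140)*(-8)*20 = -70*16*20 = -1120*20 = -22400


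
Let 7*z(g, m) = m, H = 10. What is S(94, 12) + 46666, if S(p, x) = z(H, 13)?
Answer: 326675/7 ≈ 46668.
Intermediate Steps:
z(g, m) = m/7
S(p, x) = 13/7 (S(p, x) = (⅐)*13 = 13/7)
S(94, 12) + 46666 = 13/7 + 46666 = 326675/7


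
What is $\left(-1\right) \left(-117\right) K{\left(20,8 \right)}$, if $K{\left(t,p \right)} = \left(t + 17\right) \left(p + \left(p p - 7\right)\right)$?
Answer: $281385$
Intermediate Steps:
$K{\left(t,p \right)} = \left(17 + t\right) \left(-7 + p + p^{2}\right)$ ($K{\left(t,p \right)} = \left(17 + t\right) \left(p + \left(p^{2} - 7\right)\right) = \left(17 + t\right) \left(p + \left(-7 + p^{2}\right)\right) = \left(17 + t\right) \left(-7 + p + p^{2}\right)$)
$\left(-1\right) \left(-117\right) K{\left(20,8 \right)} = \left(-1\right) \left(-117\right) \left(-119 - 140 + 17 \cdot 8 + 17 \cdot 8^{2} + 8 \cdot 20 + 20 \cdot 8^{2}\right) = 117 \left(-119 - 140 + 136 + 17 \cdot 64 + 160 + 20 \cdot 64\right) = 117 \left(-119 - 140 + 136 + 1088 + 160 + 1280\right) = 117 \cdot 2405 = 281385$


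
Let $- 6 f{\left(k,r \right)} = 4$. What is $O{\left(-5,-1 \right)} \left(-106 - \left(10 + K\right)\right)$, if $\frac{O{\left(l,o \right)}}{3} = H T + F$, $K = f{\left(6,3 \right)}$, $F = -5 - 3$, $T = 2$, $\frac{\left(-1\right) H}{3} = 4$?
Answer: $11072$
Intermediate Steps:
$H = -12$ ($H = \left(-3\right) 4 = -12$)
$F = -8$ ($F = -5 - 3 = -8$)
$f{\left(k,r \right)} = - \frac{2}{3}$ ($f{\left(k,r \right)} = \left(- \frac{1}{6}\right) 4 = - \frac{2}{3}$)
$K = - \frac{2}{3} \approx -0.66667$
$O{\left(l,o \right)} = -96$ ($O{\left(l,o \right)} = 3 \left(\left(-12\right) 2 - 8\right) = 3 \left(-24 - 8\right) = 3 \left(-32\right) = -96$)
$O{\left(-5,-1 \right)} \left(-106 - \left(10 + K\right)\right) = - 96 \left(-106 - \frac{28}{3}\right) = \left(-96\right) \left(- \frac{346}{3}\right) = 11072$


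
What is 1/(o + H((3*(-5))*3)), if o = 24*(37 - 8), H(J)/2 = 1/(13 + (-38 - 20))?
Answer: 45/31318 ≈ 0.0014369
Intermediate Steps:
H(J) = -2/45 (H(J) = 2/(13 + (-38 - 20)) = 2/(13 - 58) = 2/(-45) = 2*(-1/45) = -2/45)
o = 696 (o = 24*29 = 696)
1/(o + H((3*(-5))*3)) = 1/(696 - 2/45) = 1/(31318/45) = 45/31318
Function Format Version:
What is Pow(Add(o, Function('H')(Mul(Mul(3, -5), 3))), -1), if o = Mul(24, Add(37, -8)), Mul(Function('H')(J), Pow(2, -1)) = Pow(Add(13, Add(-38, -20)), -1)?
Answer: Rational(45, 31318) ≈ 0.0014369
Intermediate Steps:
Function('H')(J) = Rational(-2, 45) (Function('H')(J) = Mul(2, Pow(Add(13, Add(-38, -20)), -1)) = Mul(2, Pow(Add(13, -58), -1)) = Mul(2, Pow(-45, -1)) = Mul(2, Rational(-1, 45)) = Rational(-2, 45))
o = 696 (o = Mul(24, 29) = 696)
Pow(Add(o, Function('H')(Mul(Mul(3, -5), 3))), -1) = Pow(Add(696, Rational(-2, 45)), -1) = Pow(Rational(31318, 45), -1) = Rational(45, 31318)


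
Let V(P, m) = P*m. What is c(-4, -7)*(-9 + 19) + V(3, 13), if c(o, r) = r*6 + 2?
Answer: -361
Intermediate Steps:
c(o, r) = 2 + 6*r (c(o, r) = 6*r + 2 = 2 + 6*r)
c(-4, -7)*(-9 + 19) + V(3, 13) = (2 + 6*(-7))*(-9 + 19) + 3*13 = (2 - 42)*10 + 39 = -40*10 + 39 = -400 + 39 = -361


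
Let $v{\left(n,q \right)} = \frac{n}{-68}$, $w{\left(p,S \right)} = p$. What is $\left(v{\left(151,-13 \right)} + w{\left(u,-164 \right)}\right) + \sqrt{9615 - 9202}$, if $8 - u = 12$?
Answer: $- \frac{423}{68} + \sqrt{413} \approx 14.102$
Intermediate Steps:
$u = -4$ ($u = 8 - 12 = -4$)
$v{\left(n,q \right)} = - \frac{n}{68}$ ($v{\left(n,q \right)} = n \left(- \frac{1}{68}\right) = - \frac{n}{68}$)
$\left(v{\left(151,-13 \right)} + w{\left(u,-164 \right)}\right) + \sqrt{9615 - 9202} = \left(\left(- \frac{1}{68}\right) 151 - 4\right) + \sqrt{9615 - 9202} = \left(- \frac{151}{68} - 4\right) + \sqrt{413} = - \frac{423}{68} + \sqrt{413}$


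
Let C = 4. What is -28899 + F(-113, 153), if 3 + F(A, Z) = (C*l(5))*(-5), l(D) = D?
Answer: -29002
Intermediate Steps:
F(A, Z) = -103 (F(A, Z) = -3 + (4*5)*(-5) = -3 + 20*(-5) = -3 - 100 = -103)
-28899 + F(-113, 153) = -28899 - 103 = -29002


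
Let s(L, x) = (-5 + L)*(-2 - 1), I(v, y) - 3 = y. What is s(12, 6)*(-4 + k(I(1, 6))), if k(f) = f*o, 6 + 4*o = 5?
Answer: 525/4 ≈ 131.25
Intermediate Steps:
o = -1/4 (o = -3/2 + (1/4)*5 = -3/2 + 5/4 = -1/4 ≈ -0.25000)
I(v, y) = 3 + y
s(L, x) = 15 - 3*L (s(L, x) = (-5 + L)*(-3) = 15 - 3*L)
k(f) = -f/4 (k(f) = f*(-1/4) = -f/4)
s(12, 6)*(-4 + k(I(1, 6))) = (15 - 3*12)*(-4 - (3 + 6)/4) = (15 - 36)*(-4 - 1/4*9) = -21*(-4 - 9/4) = -21*(-25/4) = 525/4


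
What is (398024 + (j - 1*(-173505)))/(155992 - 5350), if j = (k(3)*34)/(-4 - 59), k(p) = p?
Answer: 12002075/3163482 ≈ 3.7939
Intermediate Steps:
j = -34/21 (j = (3*34)/(-4 - 59) = 102/(-63) = 102*(-1/63) = -34/21 ≈ -1.6190)
(398024 + (j - 1*(-173505)))/(155992 - 5350) = (398024 + (-34/21 - 1*(-173505)))/(155992 - 5350) = (398024 + (-34/21 + 173505))/150642 = (398024 + 3643571/21)*(1/150642) = (12002075/21)*(1/150642) = 12002075/3163482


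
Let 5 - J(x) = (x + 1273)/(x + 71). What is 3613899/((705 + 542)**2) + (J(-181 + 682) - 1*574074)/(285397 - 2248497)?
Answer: 2284319869609989/873054516019400 ≈ 2.6165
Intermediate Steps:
J(x) = 5 - (1273 + x)/(71 + x) (J(x) = 5 - (x + 1273)/(x + 71) = 5 - (1273 + x)/(71 + x))
3613899/((705 + 542)**2) + (J(-181 + 682) - 1*574074)/(285397 - 2248497) = 3613899/((705 + 542)**2) + (2*(-459 + 2*(-181 + 682))/(71 + (-181 + 682)) - 1*574074)/(285397 - 2248497) = 3613899/(1247**2) + (2*(-459 + 2*501)/(71 + 501) - 574074)/(-1963100) = 3613899/1555009 + (2*(-459 + 1002)/572 - 574074)*(-1/1963100) = 3613899*(1/1555009) + (2*(1/572)*543 - 574074)*(-1/1963100) = 3613899/1555009 + (543/286 - 574074)*(-1/1963100) = 3613899/1555009 - 164184621/286*(-1/1963100) = 3613899/1555009 + 164184621/561446600 = 2284319869609989/873054516019400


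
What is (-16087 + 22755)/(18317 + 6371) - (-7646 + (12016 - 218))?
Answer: -25624477/6172 ≈ -4151.7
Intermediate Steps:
(-16087 + 22755)/(18317 + 6371) - (-7646 + (12016 - 218)) = 6668/24688 - (-7646 + 11798) = 6668*(1/24688) - 1*4152 = 1667/6172 - 4152 = -25624477/6172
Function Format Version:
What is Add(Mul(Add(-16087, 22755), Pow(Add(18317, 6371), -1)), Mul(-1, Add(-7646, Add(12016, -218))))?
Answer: Rational(-25624477, 6172) ≈ -4151.7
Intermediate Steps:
Add(Mul(Add(-16087, 22755), Pow(Add(18317, 6371), -1)), Mul(-1, Add(-7646, Add(12016, -218)))) = Add(Mul(6668, Pow(24688, -1)), Mul(-1, Add(-7646, 11798))) = Add(Mul(6668, Rational(1, 24688)), Mul(-1, 4152)) = Add(Rational(1667, 6172), -4152) = Rational(-25624477, 6172)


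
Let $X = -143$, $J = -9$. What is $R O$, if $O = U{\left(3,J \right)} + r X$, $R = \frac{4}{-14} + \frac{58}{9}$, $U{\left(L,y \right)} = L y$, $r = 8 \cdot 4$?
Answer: $- \frac{1785964}{63} \approx -28349.0$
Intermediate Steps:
$r = 32$
$R = \frac{388}{63}$ ($R = 4 \left(- \frac{1}{14}\right) + 58 \cdot \frac{1}{9} = - \frac{2}{7} + \frac{58}{9} = \frac{388}{63} \approx 6.1587$)
$O = -4603$ ($O = 3 \left(-9\right) + 32 \left(-143\right) = -27 - 4576 = -4603$)
$R O = \frac{388}{63} \left(-4603\right) = - \frac{1785964}{63}$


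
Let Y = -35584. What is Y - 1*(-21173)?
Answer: -14411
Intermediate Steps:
Y - 1*(-21173) = -35584 - 1*(-21173) = -35584 + 21173 = -14411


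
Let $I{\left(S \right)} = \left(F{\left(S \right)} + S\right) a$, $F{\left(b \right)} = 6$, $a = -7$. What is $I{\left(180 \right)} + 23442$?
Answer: $22140$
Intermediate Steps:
$I{\left(S \right)} = -42 - 7 S$ ($I{\left(S \right)} = \left(6 + S\right) \left(-7\right) = -42 - 7 S$)
$I{\left(180 \right)} + 23442 = \left(-42 - 1260\right) + 23442 = -1302 + 23442 = 22140$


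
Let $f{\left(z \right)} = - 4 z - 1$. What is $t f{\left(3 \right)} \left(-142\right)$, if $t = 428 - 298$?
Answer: $239980$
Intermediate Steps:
$f{\left(z \right)} = -1 - 4 z$
$t = 130$
$t f{\left(3 \right)} \left(-142\right) = 130 \left(-1 - 12\right) \left(-142\right) = 130 \left(\left(-13\right) \left(-142\right)\right) = 130 \cdot 1846 = 239980$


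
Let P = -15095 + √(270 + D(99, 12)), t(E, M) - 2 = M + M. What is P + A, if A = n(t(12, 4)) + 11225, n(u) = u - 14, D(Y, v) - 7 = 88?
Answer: -3874 + √365 ≈ -3854.9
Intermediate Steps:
D(Y, v) = 95 (D(Y, v) = 7 + 88 = 95)
t(E, M) = 2 + 2*M (t(E, M) = 2 + (M + M) = 2 + 2*M)
n(u) = -14 + u
P = -15095 + √365 (P = -15095 + √(270 + 95) = -15095 + √365 ≈ -15076.)
A = 11221 (A = (-14 + (2 + 2*4)) + 11225 = (-14 + (2 + 8)) + 11225 = (-14 + 10) + 11225 = -4 + 11225 = 11221)
P + A = (-15095 + √365) + 11221 = -3874 + √365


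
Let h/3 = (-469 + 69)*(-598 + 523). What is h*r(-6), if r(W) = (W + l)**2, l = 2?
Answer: 1440000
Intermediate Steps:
r(W) = (2 + W)**2 (r(W) = (W + 2)**2 = (2 + W)**2)
h = 90000 (h = 3*((-469 + 69)*(-598 + 523)) = 3*(-400*(-75)) = 3*30000 = 90000)
h*r(-6) = 90000*(2 - 6)**2 = 90000*(-4)**2 = 90000*16 = 1440000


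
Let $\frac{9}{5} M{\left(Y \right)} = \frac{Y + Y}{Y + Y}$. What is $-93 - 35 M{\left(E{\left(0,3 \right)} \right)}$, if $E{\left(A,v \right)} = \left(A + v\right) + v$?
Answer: $- \frac{1012}{9} \approx -112.44$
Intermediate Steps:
$E{\left(A,v \right)} = A + 2 v$
$M{\left(Y \right)} = \frac{5}{9}$ ($M{\left(Y \right)} = \frac{5 \frac{Y + Y}{Y + Y}}{9} = \frac{5 \frac{2 Y}{2 Y}}{9} = \frac{5 \cdot 2 Y \frac{1}{2 Y}}{9} = \frac{5}{9} \cdot 1 = \frac{5}{9}$)
$-93 - 35 M{\left(E{\left(0,3 \right)} \right)} = -93 - \frac{175}{9} = - \frac{1012}{9}$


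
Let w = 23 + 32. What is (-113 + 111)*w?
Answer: -110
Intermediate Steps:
w = 55
(-113 + 111)*w = (-113 + 111)*55 = -2*55 = -110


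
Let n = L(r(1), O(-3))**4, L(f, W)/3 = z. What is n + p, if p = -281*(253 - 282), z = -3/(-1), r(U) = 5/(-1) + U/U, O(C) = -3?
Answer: 14710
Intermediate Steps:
r(U) = -4 (r(U) = 5*(-1) + 1 = -5 + 1 = -4)
z = 3 (z = -3*(-1) = 3)
L(f, W) = 9 (L(f, W) = 3*3 = 9)
p = 8149 (p = -281*(-29) = 8149)
n = 6561 (n = 9**4 = 6561)
n + p = 6561 + 8149 = 14710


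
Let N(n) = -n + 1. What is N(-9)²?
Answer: 100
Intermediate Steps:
N(n) = 1 - n
N(-9)² = (1 - 1*(-9))² = (1 + 9)² = 10² = 100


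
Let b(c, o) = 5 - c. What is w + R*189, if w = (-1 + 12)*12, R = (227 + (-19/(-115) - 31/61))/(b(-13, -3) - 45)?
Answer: -10204013/7015 ≈ -1454.6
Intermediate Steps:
R = -1589999/189405 (R = (227 + (-19/(-115) - 31/61))/((5 - 1*(-13)) - 45) = (227 + (-19*(-1/115) - 31*1/61))/((5 + 13) - 45) = (227 + (19/115 - 31/61))/(18 - 45) = (227 - 2406/7015)/(-27) = (1589999/7015)*(-1/27) = -1589999/189405 ≈ -8.3947)
w = 132 (w = 11*12 = 132)
w + R*189 = 132 - 1589999/189405*189 = 132 - 11129993/7015 = -10204013/7015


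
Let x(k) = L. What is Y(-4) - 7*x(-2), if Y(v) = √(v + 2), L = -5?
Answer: 35 + I*√2 ≈ 35.0 + 1.4142*I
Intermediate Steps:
x(k) = -5
Y(v) = √(2 + v)
Y(-4) - 7*x(-2) = √(2 - 4) - 7*(-5) = √(-2) + 35 = I*√2 + 35 = 35 + I*√2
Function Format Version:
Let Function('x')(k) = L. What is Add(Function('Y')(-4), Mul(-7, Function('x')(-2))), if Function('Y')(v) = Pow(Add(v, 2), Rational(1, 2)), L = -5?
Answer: Add(35, Mul(I, Pow(2, Rational(1, 2)))) ≈ Add(35.000, Mul(1.4142, I))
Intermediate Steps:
Function('x')(k) = -5
Function('Y')(v) = Pow(Add(2, v), Rational(1, 2))
Add(Function('Y')(-4), Mul(-7, Function('x')(-2))) = Add(Pow(Add(2, -4), Rational(1, 2)), Mul(-7, -5)) = Add(Pow(-2, Rational(1, 2)), 35) = Add(Mul(I, Pow(2, Rational(1, 2))), 35) = Add(35, Mul(I, Pow(2, Rational(1, 2))))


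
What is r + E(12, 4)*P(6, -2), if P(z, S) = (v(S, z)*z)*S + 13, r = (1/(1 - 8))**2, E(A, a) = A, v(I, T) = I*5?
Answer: 78205/49 ≈ 1596.0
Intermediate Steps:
v(I, T) = 5*I
r = 1/49 (r = (1/(-7))**2 = (-1/7)**2 = 1/49 ≈ 0.020408)
P(z, S) = 13 + 5*z*S**2 (P(z, S) = ((5*S)*z)*S + 13 = (5*S*z)*S + 13 = 5*z*S**2 + 13 = 13 + 5*z*S**2)
r + E(12, 4)*P(6, -2) = 1/49 + 12*(13 + 5*6*(-2)**2) = 1/49 + 12*(13 + 5*6*4) = 1/49 + 12*(13 + 120) = 1/49 + 12*133 = 1/49 + 1596 = 78205/49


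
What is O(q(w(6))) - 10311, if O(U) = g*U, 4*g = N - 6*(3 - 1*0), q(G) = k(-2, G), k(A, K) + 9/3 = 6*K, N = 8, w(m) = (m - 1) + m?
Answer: -20937/2 ≈ -10469.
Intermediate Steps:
w(m) = -1 + 2*m (w(m) = (-1 + m) + m = -1 + 2*m)
k(A, K) = -3 + 6*K
q(G) = -3 + 6*G
g = -5/2 (g = (8 - 6*(3 - 1*0))/4 = (8 - 6*(3 + 0))/4 = (8 - 6*3)/4 = (8 - 18)/4 = (¼)*(-10) = -5/2 ≈ -2.5000)
O(U) = -5*U/2
O(q(w(6))) - 10311 = -5*(-3 + 6*(-1 + 2*6))/2 - 10311 = -5*(-3 + 6*(-1 + 12))/2 - 10311 = -5*(-3 + 6*11)/2 - 10311 = -5*(-3 + 66)/2 - 10311 = -5/2*63 - 10311 = -315/2 - 10311 = -20937/2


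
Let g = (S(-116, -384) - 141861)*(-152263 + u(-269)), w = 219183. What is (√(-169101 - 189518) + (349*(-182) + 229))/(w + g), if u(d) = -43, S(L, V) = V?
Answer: -63289/21664986153 + I*√358619/21664986153 ≈ -2.9213e-6 + 2.7641e-8*I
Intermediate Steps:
g = 21664766970 (g = (-384 - 141861)*(-152263 - 43) = -142245*(-152306) = 21664766970)
(√(-169101 - 189518) + (349*(-182) + 229))/(w + g) = (√(-169101 - 189518) + (349*(-182) + 229))/(219183 + 21664766970) = (√(-358619) + (-63518 + 229))/21664986153 = (I*√358619 - 63289)*(1/21664986153) = (-63289 + I*√358619)*(1/21664986153) = -63289/21664986153 + I*√358619/21664986153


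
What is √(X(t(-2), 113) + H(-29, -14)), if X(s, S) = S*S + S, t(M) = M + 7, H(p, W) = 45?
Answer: √12927 ≈ 113.70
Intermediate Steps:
t(M) = 7 + M
X(s, S) = S + S² (X(s, S) = S² + S = S + S²)
√(X(t(-2), 113) + H(-29, -14)) = √(113*(1 + 113) + 45) = √(113*114 + 45) = √(12882 + 45) = √12927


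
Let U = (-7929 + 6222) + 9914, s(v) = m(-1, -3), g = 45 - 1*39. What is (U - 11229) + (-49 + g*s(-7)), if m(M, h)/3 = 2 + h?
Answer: -3089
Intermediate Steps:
m(M, h) = 6 + 3*h (m(M, h) = 3*(2 + h) = 6 + 3*h)
g = 6 (g = 45 - 39 = 6)
s(v) = -3 (s(v) = 6 + 3*(-3) = 6 - 9 = -3)
U = 8207 (U = -1707 + 9914 = 8207)
(U - 11229) + (-49 + g*s(-7)) = (8207 - 11229) + (-49 + 6*(-3)) = -3022 + (-49 - 18) = -3022 - 67 = -3089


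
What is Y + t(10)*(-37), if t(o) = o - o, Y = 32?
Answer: 32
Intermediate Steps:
t(o) = 0
Y + t(10)*(-37) = 32 + 0*(-37) = 32 + 0 = 32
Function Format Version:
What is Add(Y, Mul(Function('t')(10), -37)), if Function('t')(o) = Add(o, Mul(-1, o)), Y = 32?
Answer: 32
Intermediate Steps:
Function('t')(o) = 0
Add(Y, Mul(Function('t')(10), -37)) = Add(32, Mul(0, -37)) = Add(32, 0) = 32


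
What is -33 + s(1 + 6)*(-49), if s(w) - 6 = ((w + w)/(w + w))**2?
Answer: -376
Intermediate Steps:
s(w) = 7 (s(w) = 6 + ((w + w)/(w + w))**2 = 6 + ((2*w)/((2*w)))**2 = 6 + ((2*w)*(1/(2*w)))**2 = 6 + 1**2 = 6 + 1 = 7)
-33 + s(1 + 6)*(-49) = -33 + 7*(-49) = -33 - 343 = -376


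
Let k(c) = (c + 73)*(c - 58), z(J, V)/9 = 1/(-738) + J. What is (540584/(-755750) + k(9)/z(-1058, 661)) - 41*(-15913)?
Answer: 38499622028879563/59009337875 ≈ 6.5243e+5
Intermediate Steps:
z(J, V) = -1/82 + 9*J (z(J, V) = 9*(1/(-738) + J) = 9*(-1/738 + J) = -1/82 + 9*J)
k(c) = (-58 + c)*(73 + c) (k(c) = (73 + c)*(-58 + c) = (-58 + c)*(73 + c))
(540584/(-755750) + k(9)/z(-1058, 661)) - 41*(-15913) = (540584/(-755750) + (-4234 + 9² + 15*9)/(-1/82 + 9*(-1058))) - 41*(-15913) = (540584*(-1/755750) + (-4234 + 81 + 135)/(-1/82 - 9522)) - 1*(-652433) = (-270292/377875 - 4018/(-780805/82)) + 652433 = (-270292/377875 - 4018*(-82/780805)) + 652433 = (-270292/377875 + 329476/780805) + 652433 = -17308920312/59009337875 + 652433 = 38499622028879563/59009337875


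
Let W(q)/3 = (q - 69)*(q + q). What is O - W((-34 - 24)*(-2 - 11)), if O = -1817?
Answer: -3100757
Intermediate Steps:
W(q) = 6*q*(-69 + q) (W(q) = 3*((q - 69)*(q + q)) = 3*((-69 + q)*(2*q)) = 3*(2*q*(-69 + q)) = 6*q*(-69 + q))
O - W((-34 - 24)*(-2 - 11)) = -1817 - 6*(-34 - 24)*(-2 - 11)*(-69 + (-34 - 24)*(-2 - 11)) = -1817 - 6*(-58*(-13))*(-69 - 58*(-13)) = -1817 - 6*754*(-69 + 754) = -1817 - 6*754*685 = -1817 - 1*3098940 = -1817 - 3098940 = -3100757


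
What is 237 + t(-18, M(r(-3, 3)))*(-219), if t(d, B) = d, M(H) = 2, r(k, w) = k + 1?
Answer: 4179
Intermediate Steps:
r(k, w) = 1 + k
237 + t(-18, M(r(-3, 3)))*(-219) = 237 - 18*(-219) = 237 + 3942 = 4179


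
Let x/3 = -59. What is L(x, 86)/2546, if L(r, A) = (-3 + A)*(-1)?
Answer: -83/2546 ≈ -0.032600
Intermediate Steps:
x = -177 (x = 3*(-59) = -177)
L(r, A) = 3 - A
L(x, 86)/2546 = (3 - 1*86)/2546 = (3 - 86)*(1/2546) = -83*1/2546 = -83/2546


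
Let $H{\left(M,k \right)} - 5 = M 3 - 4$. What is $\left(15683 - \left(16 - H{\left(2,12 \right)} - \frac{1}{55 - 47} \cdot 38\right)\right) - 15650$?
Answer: $\frac{115}{4} \approx 28.75$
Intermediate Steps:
$H{\left(M,k \right)} = 1 + 3 M$ ($H{\left(M,k \right)} = 5 + \left(M 3 - 4\right) = 5 + \left(3 M - 4\right) = 5 + \left(-4 + 3 M\right) = 1 + 3 M$)
$\left(15683 - \left(16 - H{\left(2,12 \right)} - \frac{1}{55 - 47} \cdot 38\right)\right) - 15650 = \left(15683 + \left(\left(1 + 3 \cdot 2\right) - \left(16 - \frac{1}{55 - 47} \cdot 38\right)\right)\right) - 15650 = \left(15683 + \left(\left(1 + 6\right) - \left(16 - \frac{1}{8} \cdot 38\right)\right)\right) - 15650 = \left(15683 + \left(7 + \left(-16 + \frac{1}{8} \cdot 38\right)\right)\right) - 15650 = \left(15683 + \left(7 + \left(-16 + \frac{19}{4}\right)\right)\right) - 15650 = \left(15683 + \left(7 - \frac{45}{4}\right)\right) - 15650 = \left(15683 - \frac{17}{4}\right) - 15650 = \frac{62715}{4} - 15650 = \frac{115}{4}$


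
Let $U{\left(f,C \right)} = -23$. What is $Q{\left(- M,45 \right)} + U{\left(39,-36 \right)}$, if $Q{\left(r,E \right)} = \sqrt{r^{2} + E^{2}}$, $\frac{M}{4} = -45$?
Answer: $-23 + 45 \sqrt{17} \approx 162.54$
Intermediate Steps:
$M = -180$ ($M = 4 \left(-45\right) = -180$)
$Q{\left(r,E \right)} = \sqrt{E^{2} + r^{2}}$
$Q{\left(- M,45 \right)} + U{\left(39,-36 \right)} = \sqrt{45^{2} + \left(\left(-1\right) \left(-180\right)\right)^{2}} - 23 = \sqrt{2025 + 180^{2}} - 23 = \sqrt{2025 + 32400} - 23 = \sqrt{34425} - 23 = 45 \sqrt{17} - 23 = -23 + 45 \sqrt{17}$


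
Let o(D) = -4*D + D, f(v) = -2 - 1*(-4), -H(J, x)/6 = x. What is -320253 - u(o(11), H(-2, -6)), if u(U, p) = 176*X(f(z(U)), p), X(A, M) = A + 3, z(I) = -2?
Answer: -321133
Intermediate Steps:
H(J, x) = -6*x
f(v) = 2 (f(v) = -2 + 4 = 2)
X(A, M) = 3 + A
o(D) = -3*D
u(U, p) = 880 (u(U, p) = 176*(3 + 2) = 176*5 = 880)
-320253 - u(o(11), H(-2, -6)) = -320253 - 1*880 = -320253 - 880 = -321133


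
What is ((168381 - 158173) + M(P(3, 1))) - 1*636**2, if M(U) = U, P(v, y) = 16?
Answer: -394272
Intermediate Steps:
((168381 - 158173) + M(P(3, 1))) - 1*636**2 = ((168381 - 158173) + 16) - 1*636**2 = (10208 + 16) - 1*404496 = 10224 - 404496 = -394272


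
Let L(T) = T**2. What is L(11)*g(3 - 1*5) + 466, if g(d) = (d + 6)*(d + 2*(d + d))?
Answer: -4374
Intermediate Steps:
g(d) = 5*d*(6 + d) (g(d) = (6 + d)*(d + 2*(2*d)) = (6 + d)*(d + 4*d) = (6 + d)*(5*d) = 5*d*(6 + d))
L(11)*g(3 - 1*5) + 466 = 11**2*(5*(3 - 1*5)*(6 + (3 - 1*5))) + 466 = 121*(5*(3 - 5)*(6 + (3 - 5))) + 466 = 121*(5*(-2)*(6 - 2)) + 466 = 121*(5*(-2)*4) + 466 = 121*(-40) + 466 = -4840 + 466 = -4374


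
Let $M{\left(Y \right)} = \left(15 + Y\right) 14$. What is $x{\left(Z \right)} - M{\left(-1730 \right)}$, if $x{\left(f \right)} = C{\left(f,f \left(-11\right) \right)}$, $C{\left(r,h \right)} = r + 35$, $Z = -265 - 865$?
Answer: $22915$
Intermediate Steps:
$M{\left(Y \right)} = 210 + 14 Y$
$Z = -1130$ ($Z = -265 - 865 = -1130$)
$C{\left(r,h \right)} = 35 + r$
$x{\left(f \right)} = 35 + f$
$x{\left(Z \right)} - M{\left(-1730 \right)} = \left(35 - 1130\right) - \left(210 + 14 \left(-1730\right)\right) = -1095 - \left(210 - 24220\right) = -1095 - -24010 = -1095 + 24010 = 22915$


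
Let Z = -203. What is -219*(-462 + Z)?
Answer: 145635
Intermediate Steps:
-219*(-462 + Z) = -219*(-462 - 203) = -219*(-665) = 145635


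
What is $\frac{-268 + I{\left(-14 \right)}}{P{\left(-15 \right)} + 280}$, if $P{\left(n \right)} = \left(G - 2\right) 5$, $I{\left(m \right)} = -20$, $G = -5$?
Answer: $- \frac{288}{245} \approx -1.1755$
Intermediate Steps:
$P{\left(n \right)} = -35$ ($P{\left(n \right)} = \left(-5 - 2\right) 5 = \left(-7\right) 5 = -35$)
$\frac{-268 + I{\left(-14 \right)}}{P{\left(-15 \right)} + 280} = \frac{-268 - 20}{-35 + 280} = - \frac{288}{245}$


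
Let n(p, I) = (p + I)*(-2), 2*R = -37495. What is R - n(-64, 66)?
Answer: -37487/2 ≈ -18744.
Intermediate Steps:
R = -37495/2 (R = (½)*(-37495) = -37495/2 ≈ -18748.)
n(p, I) = -2*I - 2*p (n(p, I) = (I + p)*(-2) = -2*I - 2*p)
R - n(-64, 66) = -37495/2 - (-2*66 - 2*(-64)) = -37495/2 - (-132 + 128) = -37495/2 - 1*(-4) = -37495/2 + 4 = -37487/2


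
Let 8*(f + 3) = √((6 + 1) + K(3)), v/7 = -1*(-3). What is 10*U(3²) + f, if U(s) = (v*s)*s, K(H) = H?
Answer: 17007 + √10/8 ≈ 17007.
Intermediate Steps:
v = 21 (v = 7*(-1*(-3)) = 7*3 = 21)
U(s) = 21*s² (U(s) = (21*s)*s = 21*s²)
f = -3 + √10/8 (f = -3 + √((6 + 1) + 3)/8 = -3 + √(7 + 3)/8 = -3 + √10/8 ≈ -2.6047)
10*U(3²) + f = 10*(21*(3²)²) + (-3 + √10/8) = 10*(21*9²) + (-3 + √10/8) = 10*(21*81) + (-3 + √10/8) = 10*1701 + (-3 + √10/8) = 17010 + (-3 + √10/8) = 17007 + √10/8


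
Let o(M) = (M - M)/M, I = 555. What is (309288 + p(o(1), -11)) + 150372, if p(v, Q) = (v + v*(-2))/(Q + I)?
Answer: 459660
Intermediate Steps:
o(M) = 0 (o(M) = 0/M = 0)
p(v, Q) = -v/(555 + Q) (p(v, Q) = (v + v*(-2))/(Q + 555) = (v - 2*v)/(555 + Q) = (-v)/(555 + Q) = -v/(555 + Q))
(309288 + p(o(1), -11)) + 150372 = (309288 - 1*0/(555 - 11)) + 150372 = (309288 - 1*0/544) + 150372 = (309288 - 1*0*1/544) + 150372 = (309288 + 0) + 150372 = 309288 + 150372 = 459660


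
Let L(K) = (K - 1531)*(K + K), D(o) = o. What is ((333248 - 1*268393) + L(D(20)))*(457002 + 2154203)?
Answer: 11528470075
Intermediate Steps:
L(K) = 2*K*(-1531 + K) (L(K) = (-1531 + K)*(2*K) = 2*K*(-1531 + K))
((333248 - 1*268393) + L(D(20)))*(457002 + 2154203) = ((333248 - 1*268393) + 2*20*(-1531 + 20))*(457002 + 2154203) = ((333248 - 268393) + 2*20*(-1511))*2611205 = (64855 - 60440)*2611205 = 4415*2611205 = 11528470075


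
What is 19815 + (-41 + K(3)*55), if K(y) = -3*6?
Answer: 18784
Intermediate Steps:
K(y) = -18
19815 + (-41 + K(3)*55) = 19815 + (-41 - 18*55) = 19815 + (-41 - 990) = 19815 - 1031 = 18784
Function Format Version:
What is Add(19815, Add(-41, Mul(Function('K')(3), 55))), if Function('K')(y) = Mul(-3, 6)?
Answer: 18784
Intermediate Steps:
Function('K')(y) = -18
Add(19815, Add(-41, Mul(Function('K')(3), 55))) = Add(19815, Add(-41, Mul(-18, 55))) = Add(19815, Add(-41, -990)) = Add(19815, -1031) = 18784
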